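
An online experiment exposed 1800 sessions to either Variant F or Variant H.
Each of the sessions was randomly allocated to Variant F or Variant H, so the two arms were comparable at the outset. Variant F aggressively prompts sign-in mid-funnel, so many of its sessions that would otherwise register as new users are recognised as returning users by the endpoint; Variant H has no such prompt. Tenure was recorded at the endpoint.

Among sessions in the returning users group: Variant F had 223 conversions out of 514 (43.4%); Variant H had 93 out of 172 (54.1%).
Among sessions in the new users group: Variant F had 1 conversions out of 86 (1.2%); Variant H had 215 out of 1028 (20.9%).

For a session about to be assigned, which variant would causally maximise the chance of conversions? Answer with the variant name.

Within every user tenure level Variant H has the higher rate, yet pooled Variant F does — Simpson's reversal.
The distribution of user tenure is itself part of what the variant does — it is an intermediate outcome. Holding it fixed would remove that part of the effect; the total effect is the pooled difference.
Pooled: Variant F 37.3% vs Variant H 25.7%; Variant F is higher overall.

Variant F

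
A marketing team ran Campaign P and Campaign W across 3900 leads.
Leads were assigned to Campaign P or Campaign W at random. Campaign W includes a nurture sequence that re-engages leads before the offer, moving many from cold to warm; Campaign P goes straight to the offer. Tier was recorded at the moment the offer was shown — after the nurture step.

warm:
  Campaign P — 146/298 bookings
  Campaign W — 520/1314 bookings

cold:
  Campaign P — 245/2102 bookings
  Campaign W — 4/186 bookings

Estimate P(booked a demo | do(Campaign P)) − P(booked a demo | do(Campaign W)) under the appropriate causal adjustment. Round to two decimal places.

-0.19

Engagement tier lies on the pathway campaign → engagement tier → outcome, so adjusting for it blocks the indirect effect. For the total causal effect of campaign, use the unadjusted pooled rates.
The causal difference is the pooled difference: 0.163 − 0.349 = -0.186.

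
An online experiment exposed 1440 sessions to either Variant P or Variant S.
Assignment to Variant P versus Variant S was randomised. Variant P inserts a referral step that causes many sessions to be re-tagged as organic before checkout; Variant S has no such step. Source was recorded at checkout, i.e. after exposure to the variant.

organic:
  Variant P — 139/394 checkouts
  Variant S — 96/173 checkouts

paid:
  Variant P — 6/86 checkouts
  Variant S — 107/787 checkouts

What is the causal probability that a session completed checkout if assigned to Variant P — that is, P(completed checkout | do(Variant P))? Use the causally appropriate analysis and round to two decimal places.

0.30

Traffic source is downstream of the variant. One should not condition on a consequence of treatment, so the overall rates are the right comparison.
So P(outcome | do(Variant P)) is just the pooled rate for Variant P: 145/480 = 0.302.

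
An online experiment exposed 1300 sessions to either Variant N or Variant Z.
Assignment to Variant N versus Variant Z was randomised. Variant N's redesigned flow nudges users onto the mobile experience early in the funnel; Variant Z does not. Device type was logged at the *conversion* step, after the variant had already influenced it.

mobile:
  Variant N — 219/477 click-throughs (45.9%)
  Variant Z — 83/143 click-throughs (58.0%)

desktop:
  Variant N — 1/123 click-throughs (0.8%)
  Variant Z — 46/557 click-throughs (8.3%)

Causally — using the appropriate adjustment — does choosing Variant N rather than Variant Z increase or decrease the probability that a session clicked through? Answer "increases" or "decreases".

increases

Within every device type level Variant Z has the higher rate, yet pooled Variant N does — Simpson's reversal.
Because the variant influences device type, device type is a post-treatment mediator, not a confounder. Stratifying on it would bias the estimate; the causal effect is the crude pooled difference.
Pooled: Variant N 36.7% vs Variant Z 18.4%; Variant N is higher overall.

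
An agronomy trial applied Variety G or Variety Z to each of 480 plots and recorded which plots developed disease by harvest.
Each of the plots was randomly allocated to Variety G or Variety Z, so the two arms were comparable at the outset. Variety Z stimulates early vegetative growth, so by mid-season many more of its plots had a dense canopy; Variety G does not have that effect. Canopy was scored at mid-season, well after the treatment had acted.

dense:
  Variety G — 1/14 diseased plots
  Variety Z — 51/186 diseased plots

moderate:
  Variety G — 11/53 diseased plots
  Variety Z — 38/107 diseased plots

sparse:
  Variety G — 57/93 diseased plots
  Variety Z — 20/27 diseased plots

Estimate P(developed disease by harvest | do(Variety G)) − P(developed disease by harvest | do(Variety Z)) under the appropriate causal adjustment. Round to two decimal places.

+0.09

Within every mid-season canopy level Variety G has the lower rate, yet pooled Variety Z does — Simpson's reversal.
Mid-season canopy is recorded after the variety and is itself shifted by it — it sits on the causal path from variety to outcome. Conditioning on a mediator would strip out part of the effect we want; the pooled comparison gives the total causal effect.
The causal difference is the pooled difference: 0.431 − 0.341 = +0.091.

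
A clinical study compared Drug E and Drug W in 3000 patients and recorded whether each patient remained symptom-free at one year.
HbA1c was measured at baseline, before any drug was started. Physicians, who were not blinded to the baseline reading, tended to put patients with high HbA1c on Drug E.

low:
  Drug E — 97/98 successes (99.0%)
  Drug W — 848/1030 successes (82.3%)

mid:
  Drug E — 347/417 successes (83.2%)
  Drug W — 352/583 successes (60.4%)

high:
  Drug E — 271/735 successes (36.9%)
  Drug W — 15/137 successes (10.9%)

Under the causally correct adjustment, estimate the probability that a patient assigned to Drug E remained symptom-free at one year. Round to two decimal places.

0.76

Within every HbA1c level Drug E has the higher rate, yet pooled Drug W does — Simpson's reversal.
The imbalance in HbA1c arose from how patients were allocated, not from anything the drug did; and HbA1c independently affects the outcome. The pooled gap is confounded — condition on HbA1c.
Standardising Drug E to the population HbA1c mix: 0.376·97/98 + 0.333·347/417 + 0.291·271/735 = 0.757.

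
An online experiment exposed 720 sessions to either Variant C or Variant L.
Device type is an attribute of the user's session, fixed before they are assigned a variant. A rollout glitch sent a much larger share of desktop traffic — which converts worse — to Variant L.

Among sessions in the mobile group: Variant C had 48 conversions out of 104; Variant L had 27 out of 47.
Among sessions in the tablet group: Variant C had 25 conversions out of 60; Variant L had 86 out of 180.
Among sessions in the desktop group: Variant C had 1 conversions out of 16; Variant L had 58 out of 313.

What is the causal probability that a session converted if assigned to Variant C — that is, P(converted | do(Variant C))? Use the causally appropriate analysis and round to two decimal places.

Variant L is higher inside every device type stratum but Variant C is higher in aggregate. Whether to stratify depends on how device type relates to the variant.
Since device type is a pre-existing factor (not a product of the variant) and it affects the outcome on its own, it is a confounder. The stratified rates, not the pooled rate, identify the causal effect.
Standardising Variant C to the population device type mix: 0.210·48/104 + 0.333·25/60 + 0.457·1/16 = 0.264.

0.26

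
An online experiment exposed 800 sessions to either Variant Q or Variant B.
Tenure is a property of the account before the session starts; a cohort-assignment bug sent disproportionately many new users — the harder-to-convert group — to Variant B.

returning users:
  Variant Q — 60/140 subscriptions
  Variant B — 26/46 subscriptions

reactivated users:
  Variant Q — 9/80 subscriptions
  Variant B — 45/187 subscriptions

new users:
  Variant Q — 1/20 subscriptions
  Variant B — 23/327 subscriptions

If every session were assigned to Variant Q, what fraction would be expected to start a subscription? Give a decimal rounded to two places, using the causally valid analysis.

0.16

User tenure satisfies the back-door criterion: it is not a descendant of the variant, and it blocks the spurious path from variant to outcome. Adjusting for it (i.e., using the within-user tenure rates) gives the causal effect.
Standardising Variant Q to the population user tenure mix: 0.233·60/140 + 0.334·9/80 + 0.434·1/20 = 0.159.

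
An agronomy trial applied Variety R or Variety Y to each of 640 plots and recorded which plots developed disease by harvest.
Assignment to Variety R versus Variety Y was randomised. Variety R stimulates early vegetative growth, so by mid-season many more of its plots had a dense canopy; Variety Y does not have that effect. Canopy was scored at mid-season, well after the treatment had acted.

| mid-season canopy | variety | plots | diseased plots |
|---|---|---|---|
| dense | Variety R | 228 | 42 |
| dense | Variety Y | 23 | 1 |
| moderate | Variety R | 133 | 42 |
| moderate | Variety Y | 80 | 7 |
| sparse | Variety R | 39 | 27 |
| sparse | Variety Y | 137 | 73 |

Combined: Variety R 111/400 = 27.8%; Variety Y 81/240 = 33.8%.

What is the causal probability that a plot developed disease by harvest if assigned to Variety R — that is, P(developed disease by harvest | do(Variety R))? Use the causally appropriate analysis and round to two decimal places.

The stratified and pooled comparisons disagree (Variety Y wins within each mid-season canopy; Variety R wins overall), so the answer turns on the causal role of mid-season canopy.
Mid-season canopy here is a post-treatment variable shaped by the variety; conditioning on it would introduce bias rather than remove it. The overall comparison is the causal one.
So P(outcome | do(Variety R)) is just the pooled rate for Variety R: 111/400 = 0.278.

0.28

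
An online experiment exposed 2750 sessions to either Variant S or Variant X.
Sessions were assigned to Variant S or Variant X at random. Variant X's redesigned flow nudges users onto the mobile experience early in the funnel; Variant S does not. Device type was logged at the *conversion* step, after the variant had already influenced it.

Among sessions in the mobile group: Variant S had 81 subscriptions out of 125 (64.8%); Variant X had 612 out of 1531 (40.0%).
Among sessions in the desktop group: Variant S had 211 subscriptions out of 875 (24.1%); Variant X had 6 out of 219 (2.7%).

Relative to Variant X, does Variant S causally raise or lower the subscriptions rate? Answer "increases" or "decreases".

decreases

Because the variant influences device type, device type is a post-treatment mediator, not a confounder. Stratifying on it would bias the estimate; the causal effect is the crude pooled difference.
Pooled: Variant S 29.2% vs Variant X 35.3%; Variant X is higher overall.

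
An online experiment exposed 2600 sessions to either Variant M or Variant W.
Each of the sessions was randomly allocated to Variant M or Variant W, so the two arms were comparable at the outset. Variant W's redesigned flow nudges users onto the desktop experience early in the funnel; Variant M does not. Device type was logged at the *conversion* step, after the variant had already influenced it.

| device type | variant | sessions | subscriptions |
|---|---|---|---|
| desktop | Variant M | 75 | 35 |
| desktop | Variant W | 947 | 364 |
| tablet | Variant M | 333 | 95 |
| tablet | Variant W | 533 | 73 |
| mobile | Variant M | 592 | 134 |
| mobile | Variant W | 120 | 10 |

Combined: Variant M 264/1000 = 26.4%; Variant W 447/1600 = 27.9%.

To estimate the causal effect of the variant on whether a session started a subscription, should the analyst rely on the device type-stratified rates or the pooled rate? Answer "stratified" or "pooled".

pooled

Variant M is higher inside every device type stratum but Variant W is higher in aggregate. Whether to stratify depends on how device type relates to the variant.
Because the variant influences device type, device type is a post-treatment mediator, not a confounder. Stratifying on it would bias the estimate; the causal effect is the crude pooled difference.
Pooled: Variant M 26.4% vs Variant W 27.9%; Variant W is higher overall.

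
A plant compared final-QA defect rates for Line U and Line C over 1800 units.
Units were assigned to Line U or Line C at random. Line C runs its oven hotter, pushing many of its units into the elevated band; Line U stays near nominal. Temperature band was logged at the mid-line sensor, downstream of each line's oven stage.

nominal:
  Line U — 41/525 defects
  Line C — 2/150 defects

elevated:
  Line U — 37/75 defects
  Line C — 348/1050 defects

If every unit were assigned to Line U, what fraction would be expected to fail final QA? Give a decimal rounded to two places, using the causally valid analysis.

In-process temperature band is recorded after the line and is itself shifted by it — it sits on the causal path from line to outcome. Conditioning on a mediator would strip out part of the effect we want; the pooled comparison gives the total causal effect.
So P(outcome | do(Line U)) is just the pooled rate for Line U: 78/600 = 0.130.

0.13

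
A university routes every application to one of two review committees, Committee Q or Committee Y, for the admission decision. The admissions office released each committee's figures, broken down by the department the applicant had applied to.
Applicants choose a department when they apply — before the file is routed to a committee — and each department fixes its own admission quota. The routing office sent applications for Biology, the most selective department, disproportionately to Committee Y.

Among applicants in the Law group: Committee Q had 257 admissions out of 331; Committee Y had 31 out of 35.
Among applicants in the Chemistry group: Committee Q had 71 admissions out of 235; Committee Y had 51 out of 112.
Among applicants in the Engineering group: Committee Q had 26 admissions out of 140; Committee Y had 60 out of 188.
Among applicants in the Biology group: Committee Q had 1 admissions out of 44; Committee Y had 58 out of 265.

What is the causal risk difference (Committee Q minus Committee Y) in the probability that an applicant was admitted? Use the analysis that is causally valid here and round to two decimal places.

The department-specific comparison favours Committee Y throughout, but the pooled figures favour Committee Q. The question is whether to condition on department.
Department differs across review committees for reasons unrelated to any effect of the review committee itself, and it separately predicts the outcome — a classic confounder. We must compare within department levels.
Adjusting over the population distribution of department: 0.271·(0.776−0.886) + 0.257·(0.302−0.455) + 0.243·(0.186−0.319) + 0.229·(0.023−0.219) = -0.146.

-0.15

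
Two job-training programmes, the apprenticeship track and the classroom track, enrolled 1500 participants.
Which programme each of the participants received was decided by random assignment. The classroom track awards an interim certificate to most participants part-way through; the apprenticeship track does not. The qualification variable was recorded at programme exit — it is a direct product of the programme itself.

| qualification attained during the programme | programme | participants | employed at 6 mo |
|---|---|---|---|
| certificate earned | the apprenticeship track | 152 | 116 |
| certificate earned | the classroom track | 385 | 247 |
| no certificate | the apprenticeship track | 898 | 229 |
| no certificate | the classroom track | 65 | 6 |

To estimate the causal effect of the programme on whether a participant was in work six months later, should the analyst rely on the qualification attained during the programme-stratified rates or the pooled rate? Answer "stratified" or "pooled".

pooled

Within every qualification attained during the programme level the apprenticeship track has the higher rate, yet pooled the classroom track does — Simpson's reversal.
The distribution of qualification attained during the programme is itself part of what the programme does — it is an intermediate outcome. Holding it fixed would remove that part of the effect; the total effect is the pooled difference.
Pooled: the apprenticeship track 32.9% vs the classroom track 56.2%; the classroom track is higher overall.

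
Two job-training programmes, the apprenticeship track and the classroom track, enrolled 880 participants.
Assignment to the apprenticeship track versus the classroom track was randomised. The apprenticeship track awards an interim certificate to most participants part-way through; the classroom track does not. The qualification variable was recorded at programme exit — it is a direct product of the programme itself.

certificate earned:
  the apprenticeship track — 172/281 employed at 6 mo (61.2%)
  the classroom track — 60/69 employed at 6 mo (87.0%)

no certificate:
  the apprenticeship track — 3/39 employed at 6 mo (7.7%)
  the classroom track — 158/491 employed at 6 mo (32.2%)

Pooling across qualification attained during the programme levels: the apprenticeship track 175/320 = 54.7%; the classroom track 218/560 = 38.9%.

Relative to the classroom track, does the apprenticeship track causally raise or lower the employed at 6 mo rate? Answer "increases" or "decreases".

increases

Qualification attained during the programme is downstream of the programme. One should not condition on a consequence of treatment, so the overall rates are the right comparison.
Pooled: the apprenticeship track 54.7% vs the classroom track 38.9%; the apprenticeship track is higher overall.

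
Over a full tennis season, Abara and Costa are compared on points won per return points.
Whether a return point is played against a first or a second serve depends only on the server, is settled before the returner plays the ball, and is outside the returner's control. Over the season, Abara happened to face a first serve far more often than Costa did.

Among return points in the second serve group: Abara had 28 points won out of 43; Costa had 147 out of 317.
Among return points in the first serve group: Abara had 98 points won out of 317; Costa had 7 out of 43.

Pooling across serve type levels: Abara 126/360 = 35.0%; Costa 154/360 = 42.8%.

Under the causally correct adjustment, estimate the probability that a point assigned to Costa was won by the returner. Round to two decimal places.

Nothing the player does changes serve type; the imbalance is an allocation artefact. With serve type also predicting the outcome, the pooled figure is confounded, and the within-stratum comparison is the causal one.
Standardising Costa to the population serve type mix: 0.500·147/317 + 0.500·7/43 = 0.313.

0.31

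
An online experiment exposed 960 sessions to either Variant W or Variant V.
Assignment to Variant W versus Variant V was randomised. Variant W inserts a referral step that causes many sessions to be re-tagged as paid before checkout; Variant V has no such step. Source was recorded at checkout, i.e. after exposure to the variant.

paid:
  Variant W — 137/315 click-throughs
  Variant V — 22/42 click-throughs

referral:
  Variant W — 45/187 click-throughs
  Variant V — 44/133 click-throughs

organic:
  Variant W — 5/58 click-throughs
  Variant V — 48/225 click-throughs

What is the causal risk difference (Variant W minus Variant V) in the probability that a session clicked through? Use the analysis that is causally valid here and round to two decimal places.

Because the variant influences traffic source, traffic source is a post-treatment mediator, not a confounder. Stratifying on it would bias the estimate; the causal effect is the crude pooled difference.
The causal difference is the pooled difference: 0.334 − 0.285 = +0.049.

+0.05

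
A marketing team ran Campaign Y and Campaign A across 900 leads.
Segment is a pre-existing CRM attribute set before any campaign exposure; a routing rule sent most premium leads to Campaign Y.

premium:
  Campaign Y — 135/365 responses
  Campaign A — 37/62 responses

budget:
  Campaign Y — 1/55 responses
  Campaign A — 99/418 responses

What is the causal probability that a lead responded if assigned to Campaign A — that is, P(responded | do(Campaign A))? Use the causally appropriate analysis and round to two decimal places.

Since customer segment is a pre-existing factor (not a product of the campaign) and it affects the outcome on its own, it is a confounder. The stratified rates, not the pooled rate, identify the causal effect.
Standardising Campaign A to the population customer segment mix: 0.474·37/62 + 0.526·99/418 = 0.408.

0.41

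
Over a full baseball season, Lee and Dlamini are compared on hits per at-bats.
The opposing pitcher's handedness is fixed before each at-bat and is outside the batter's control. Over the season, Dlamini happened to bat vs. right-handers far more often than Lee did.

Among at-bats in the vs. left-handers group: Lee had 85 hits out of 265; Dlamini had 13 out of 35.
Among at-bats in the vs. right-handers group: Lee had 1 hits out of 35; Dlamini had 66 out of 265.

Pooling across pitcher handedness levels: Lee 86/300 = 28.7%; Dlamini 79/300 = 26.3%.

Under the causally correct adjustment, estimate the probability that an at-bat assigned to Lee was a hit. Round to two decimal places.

0.17

Pitcher handedness satisfies the back-door criterion: it is not a descendant of the player, and it blocks the spurious path from player to outcome. Adjusting for it (i.e., using the within-pitcher handedness rates) gives the causal effect.
Standardising Lee to the population pitcher handedness mix: 0.500·85/265 + 0.500·1/35 = 0.175.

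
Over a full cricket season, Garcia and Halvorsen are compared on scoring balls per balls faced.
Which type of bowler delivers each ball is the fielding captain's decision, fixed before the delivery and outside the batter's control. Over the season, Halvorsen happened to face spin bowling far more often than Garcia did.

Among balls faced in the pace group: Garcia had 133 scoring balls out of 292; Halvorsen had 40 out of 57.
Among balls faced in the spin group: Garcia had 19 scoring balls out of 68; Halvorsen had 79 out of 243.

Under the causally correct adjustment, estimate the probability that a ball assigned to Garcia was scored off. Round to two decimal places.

0.37

The bowling type-specific comparison favours Halvorsen throughout, but the pooled figures favour Garcia. The question is whether to condition on bowling type.
Bowling type satisfies the back-door criterion: it is not a descendant of the player, and it blocks the spurious path from player to outcome. Adjusting for it (i.e., using the within-bowling type rates) gives the causal effect.
Standardising Garcia to the population bowling type mix: 0.529·133/292 + 0.471·19/68 = 0.373.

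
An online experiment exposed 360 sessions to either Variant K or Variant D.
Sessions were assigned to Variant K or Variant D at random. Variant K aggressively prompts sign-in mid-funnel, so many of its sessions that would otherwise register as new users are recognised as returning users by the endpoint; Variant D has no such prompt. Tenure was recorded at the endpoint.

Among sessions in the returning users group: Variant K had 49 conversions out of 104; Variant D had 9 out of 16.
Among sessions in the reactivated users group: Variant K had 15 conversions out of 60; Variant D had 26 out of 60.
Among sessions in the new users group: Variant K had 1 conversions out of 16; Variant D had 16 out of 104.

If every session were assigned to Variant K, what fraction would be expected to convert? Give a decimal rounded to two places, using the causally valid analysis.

0.36

Because the variant influences user tenure, user tenure is a post-treatment mediator, not a confounder. Stratifying on it would bias the estimate; the causal effect is the crude pooled difference.
So P(outcome | do(Variant K)) is just the pooled rate for Variant K: 65/180 = 0.361.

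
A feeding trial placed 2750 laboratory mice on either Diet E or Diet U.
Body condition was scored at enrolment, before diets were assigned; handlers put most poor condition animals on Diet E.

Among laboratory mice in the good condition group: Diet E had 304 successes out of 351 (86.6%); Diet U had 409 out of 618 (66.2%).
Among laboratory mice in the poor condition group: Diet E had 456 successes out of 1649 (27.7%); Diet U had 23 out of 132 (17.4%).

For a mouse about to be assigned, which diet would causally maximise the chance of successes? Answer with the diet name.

Diet E

Starting body condition differs across diets for reasons unrelated to any effect of the diet itself, and it separately predicts the outcome — a classic confounder. We must compare within starting body condition levels.
Within each level — good condition: 86.6% vs 66.2%; poor condition: 27.7% vs 17.4% — Diet E is higher every time.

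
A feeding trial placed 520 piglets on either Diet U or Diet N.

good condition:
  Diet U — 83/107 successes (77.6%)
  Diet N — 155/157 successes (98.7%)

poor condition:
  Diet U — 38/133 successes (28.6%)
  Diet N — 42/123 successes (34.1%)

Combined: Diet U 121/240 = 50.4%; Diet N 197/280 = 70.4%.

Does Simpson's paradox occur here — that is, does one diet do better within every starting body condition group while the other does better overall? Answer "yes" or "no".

Within each starting body condition level (good condition 77.6% vs 98.7%; poor condition 28.6% vs 34.1%), Diet N has the higher rate every time. Pooled: 50.4% vs 70.4% — Diet N has the higher rate overall. They agree.

no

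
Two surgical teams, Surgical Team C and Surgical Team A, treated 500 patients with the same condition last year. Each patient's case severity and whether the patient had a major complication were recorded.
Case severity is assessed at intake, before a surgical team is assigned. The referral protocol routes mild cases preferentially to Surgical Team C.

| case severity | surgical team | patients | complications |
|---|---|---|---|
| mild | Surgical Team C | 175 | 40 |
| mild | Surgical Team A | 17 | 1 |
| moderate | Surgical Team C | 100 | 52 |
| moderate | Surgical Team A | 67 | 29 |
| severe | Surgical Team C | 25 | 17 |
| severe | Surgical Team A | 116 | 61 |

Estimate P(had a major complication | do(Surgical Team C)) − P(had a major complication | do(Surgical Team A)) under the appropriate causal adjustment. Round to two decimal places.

The stratified and pooled comparisons disagree (Surgical Team A wins within each case severity; Surgical Team C wins overall), so the answer turns on the causal role of case severity.
Nothing the surgical team does changes case severity; the imbalance is an allocation artefact. With case severity also predicting the outcome, the pooled figure is confounded, and the within-stratum comparison is the causal one.
Adjusting over the population distribution of case severity: 0.384·(0.229−0.059) + 0.334·(0.520−0.433) + 0.282·(0.680−0.526) = +0.138.

+0.14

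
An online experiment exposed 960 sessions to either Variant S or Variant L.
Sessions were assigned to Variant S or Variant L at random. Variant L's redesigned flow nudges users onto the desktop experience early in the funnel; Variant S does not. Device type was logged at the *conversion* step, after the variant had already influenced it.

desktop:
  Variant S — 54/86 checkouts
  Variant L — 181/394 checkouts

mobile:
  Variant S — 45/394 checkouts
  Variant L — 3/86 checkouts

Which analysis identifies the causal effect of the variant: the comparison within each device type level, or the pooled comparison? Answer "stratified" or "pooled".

Because the variant influences device type, device type is a post-treatment mediator, not a confounder. Stratifying on it would bias the estimate; the causal effect is the crude pooled difference.
Pooled: Variant S 20.6% vs Variant L 38.3%; Variant L is higher overall.

pooled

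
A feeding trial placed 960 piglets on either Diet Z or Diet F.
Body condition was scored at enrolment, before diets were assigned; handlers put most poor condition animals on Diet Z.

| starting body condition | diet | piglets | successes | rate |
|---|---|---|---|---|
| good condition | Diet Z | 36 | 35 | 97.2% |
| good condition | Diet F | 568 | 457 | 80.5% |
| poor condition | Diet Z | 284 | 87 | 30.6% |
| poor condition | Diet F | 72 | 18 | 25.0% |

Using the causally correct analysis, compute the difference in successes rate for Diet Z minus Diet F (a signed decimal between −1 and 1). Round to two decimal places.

+0.13

Since starting body condition is a pre-existing factor (not a product of the diet) and it affects the outcome on its own, it is a confounder. The stratified rates, not the pooled rate, identify the causal effect.
Adjusting over the population distribution of starting body condition: 0.629·(0.972−0.805) + 0.371·(0.306−0.250) = +0.126.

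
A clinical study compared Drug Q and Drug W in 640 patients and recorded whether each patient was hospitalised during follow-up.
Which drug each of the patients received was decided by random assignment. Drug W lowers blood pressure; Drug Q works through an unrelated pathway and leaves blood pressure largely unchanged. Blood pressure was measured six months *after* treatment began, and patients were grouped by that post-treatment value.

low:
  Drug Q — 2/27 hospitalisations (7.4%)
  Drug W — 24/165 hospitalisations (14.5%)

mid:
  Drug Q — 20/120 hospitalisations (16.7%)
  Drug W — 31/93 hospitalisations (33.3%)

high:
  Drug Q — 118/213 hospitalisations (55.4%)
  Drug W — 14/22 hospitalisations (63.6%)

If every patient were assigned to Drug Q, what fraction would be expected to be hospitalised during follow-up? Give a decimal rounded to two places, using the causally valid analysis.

Blood pressure here is a post-treatment variable shaped by the drug; conditioning on it would introduce bias rather than remove it. The overall comparison is the causal one.
So P(outcome | do(Drug Q)) is just the pooled rate for Drug Q: 140/360 = 0.389.

0.39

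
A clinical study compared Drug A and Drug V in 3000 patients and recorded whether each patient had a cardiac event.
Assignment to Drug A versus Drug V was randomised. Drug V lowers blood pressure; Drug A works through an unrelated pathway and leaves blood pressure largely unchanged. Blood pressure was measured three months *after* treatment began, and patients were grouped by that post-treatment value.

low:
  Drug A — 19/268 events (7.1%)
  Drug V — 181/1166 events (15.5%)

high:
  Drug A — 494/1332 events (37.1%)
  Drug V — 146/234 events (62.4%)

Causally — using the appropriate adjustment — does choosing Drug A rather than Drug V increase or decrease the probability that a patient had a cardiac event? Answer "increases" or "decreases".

increases

The blood pressure-specific comparison favours Drug A throughout, but the pooled figures favour Drug V. The question is whether to condition on blood pressure.
Blood pressure is recorded after the drug and is itself shifted by it — it sits on the causal path from drug to outcome. Conditioning on a mediator would strip out part of the effect we want; the pooled comparison gives the total causal effect.
Pooled: Drug A 32.1% vs Drug V 23.4%; Drug V is lower overall.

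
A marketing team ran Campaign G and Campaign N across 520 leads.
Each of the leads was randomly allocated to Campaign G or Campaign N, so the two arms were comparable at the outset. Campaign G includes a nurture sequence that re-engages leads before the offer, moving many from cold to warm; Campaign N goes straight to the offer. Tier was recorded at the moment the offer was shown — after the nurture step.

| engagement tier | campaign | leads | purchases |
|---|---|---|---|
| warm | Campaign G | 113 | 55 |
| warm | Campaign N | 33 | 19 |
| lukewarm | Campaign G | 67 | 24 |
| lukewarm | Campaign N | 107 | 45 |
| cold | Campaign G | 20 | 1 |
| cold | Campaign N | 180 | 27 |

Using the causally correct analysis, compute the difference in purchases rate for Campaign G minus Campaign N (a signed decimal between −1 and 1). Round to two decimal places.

Because the campaign influences engagement tier, engagement tier is a post-treatment mediator, not a confounder. Stratifying on it would bias the estimate; the causal effect is the crude pooled difference.
The causal difference is the pooled difference: 0.400 − 0.284 = +0.116.

+0.12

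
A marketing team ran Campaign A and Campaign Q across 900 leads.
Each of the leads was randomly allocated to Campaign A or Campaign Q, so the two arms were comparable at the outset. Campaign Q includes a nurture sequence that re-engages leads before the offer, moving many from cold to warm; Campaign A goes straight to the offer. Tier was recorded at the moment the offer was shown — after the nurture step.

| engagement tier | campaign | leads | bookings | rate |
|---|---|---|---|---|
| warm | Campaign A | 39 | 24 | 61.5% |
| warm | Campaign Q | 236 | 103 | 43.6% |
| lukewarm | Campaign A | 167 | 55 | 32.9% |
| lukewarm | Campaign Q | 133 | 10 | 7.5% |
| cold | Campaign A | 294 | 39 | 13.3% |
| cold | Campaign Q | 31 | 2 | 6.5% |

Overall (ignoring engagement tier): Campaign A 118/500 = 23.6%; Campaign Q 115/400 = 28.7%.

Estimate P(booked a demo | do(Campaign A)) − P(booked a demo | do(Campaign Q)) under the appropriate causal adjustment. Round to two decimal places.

Within every engagement tier level Campaign A has the higher rate, yet pooled Campaign Q does — Simpson's reversal.
Because the campaign influences engagement tier, engagement tier is a post-treatment mediator, not a confounder. Stratifying on it would bias the estimate; the causal effect is the crude pooled difference.
The causal difference is the pooled difference: 0.236 − 0.287 = -0.051.

-0.05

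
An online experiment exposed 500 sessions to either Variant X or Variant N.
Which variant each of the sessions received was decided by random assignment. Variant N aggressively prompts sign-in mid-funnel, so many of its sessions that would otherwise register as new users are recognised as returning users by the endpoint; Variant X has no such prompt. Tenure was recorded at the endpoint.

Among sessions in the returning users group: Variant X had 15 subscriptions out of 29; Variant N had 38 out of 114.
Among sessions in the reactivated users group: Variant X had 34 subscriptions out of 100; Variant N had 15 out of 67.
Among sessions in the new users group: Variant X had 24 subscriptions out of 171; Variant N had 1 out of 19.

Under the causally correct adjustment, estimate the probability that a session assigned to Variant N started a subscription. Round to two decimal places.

0.27

User tenure is recorded after the variant and is itself shifted by it — it sits on the causal path from variant to outcome. Conditioning on a mediator would strip out part of the effect we want; the pooled comparison gives the total causal effect.
So P(outcome | do(Variant N)) is just the pooled rate for Variant N: 54/200 = 0.270.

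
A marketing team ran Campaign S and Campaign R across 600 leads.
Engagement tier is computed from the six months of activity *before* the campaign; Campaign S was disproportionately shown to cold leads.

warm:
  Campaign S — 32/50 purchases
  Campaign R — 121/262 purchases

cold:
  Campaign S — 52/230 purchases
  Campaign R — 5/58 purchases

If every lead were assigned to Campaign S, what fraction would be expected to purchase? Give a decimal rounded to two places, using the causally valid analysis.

0.44

Engagement tier satisfies the back-door criterion: it is not a descendant of the campaign, and it blocks the spurious path from campaign to outcome. Adjusting for it (i.e., using the within-engagement tier rates) gives the causal effect.
Standardising Campaign S to the population engagement tier mix: 0.520·32/50 + 0.480·52/230 = 0.441.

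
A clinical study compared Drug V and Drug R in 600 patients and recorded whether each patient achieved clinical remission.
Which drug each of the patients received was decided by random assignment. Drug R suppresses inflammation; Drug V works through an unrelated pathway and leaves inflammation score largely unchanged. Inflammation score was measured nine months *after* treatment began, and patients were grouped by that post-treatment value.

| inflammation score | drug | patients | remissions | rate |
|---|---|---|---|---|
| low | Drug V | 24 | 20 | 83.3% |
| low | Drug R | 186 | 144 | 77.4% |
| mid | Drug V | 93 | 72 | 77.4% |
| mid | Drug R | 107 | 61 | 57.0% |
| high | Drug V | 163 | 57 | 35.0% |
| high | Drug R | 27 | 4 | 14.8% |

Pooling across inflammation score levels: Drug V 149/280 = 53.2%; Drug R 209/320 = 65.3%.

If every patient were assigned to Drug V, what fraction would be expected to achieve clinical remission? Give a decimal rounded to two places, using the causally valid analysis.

The stratified and pooled comparisons disagree (Drug V wins within each inflammation score; Drug R wins overall), so the answer turns on the causal role of inflammation score.
Stratifying would compare drugs among patients the drugs themselves sorted into inflammation score groups — a form of selection on an intermediate. The unconditioned pooled rates give the total causal effect.
So P(outcome | do(Drug V)) is just the pooled rate for Drug V: 149/280 = 0.532.

0.53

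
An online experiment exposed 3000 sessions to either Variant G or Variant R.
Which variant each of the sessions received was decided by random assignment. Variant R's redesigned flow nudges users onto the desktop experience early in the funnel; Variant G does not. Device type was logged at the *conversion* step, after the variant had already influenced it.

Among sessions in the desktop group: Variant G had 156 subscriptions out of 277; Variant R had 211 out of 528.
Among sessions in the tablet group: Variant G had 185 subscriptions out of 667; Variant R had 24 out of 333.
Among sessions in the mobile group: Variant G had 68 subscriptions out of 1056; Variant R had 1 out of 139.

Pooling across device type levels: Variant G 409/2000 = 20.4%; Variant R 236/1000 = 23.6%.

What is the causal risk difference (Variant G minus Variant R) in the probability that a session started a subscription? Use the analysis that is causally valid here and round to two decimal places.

Device type is recorded after the variant and is itself shifted by it — it sits on the causal path from variant to outcome. Conditioning on a mediator would strip out part of the effect we want; the pooled comparison gives the total causal effect.
The causal difference is the pooled difference: 0.204 − 0.236 = -0.032.

-0.03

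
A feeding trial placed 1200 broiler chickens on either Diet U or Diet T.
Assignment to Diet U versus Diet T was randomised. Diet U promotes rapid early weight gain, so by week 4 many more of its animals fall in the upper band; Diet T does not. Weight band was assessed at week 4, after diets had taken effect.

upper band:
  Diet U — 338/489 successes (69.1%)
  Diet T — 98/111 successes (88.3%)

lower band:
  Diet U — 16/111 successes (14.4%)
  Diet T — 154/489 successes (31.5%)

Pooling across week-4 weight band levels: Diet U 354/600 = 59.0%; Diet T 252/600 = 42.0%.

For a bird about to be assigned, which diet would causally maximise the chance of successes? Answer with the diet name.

The stratified and pooled comparisons disagree (Diet T wins within each week-4 weight band; Diet U wins overall), so the answer turns on the causal role of week-4 weight band.
Week-4 weight band is recorded after the diet and is itself shifted by it — it sits on the causal path from diet to outcome. Conditioning on a mediator would strip out part of the effect we want; the pooled comparison gives the total causal effect.
Pooled: Diet U 59.0% vs Diet T 42.0%; Diet U is higher overall.

Diet U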